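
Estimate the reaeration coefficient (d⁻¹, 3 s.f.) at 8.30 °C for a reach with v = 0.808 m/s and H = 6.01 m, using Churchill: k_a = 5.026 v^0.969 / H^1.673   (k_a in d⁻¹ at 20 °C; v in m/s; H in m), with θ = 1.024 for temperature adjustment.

k_a(20) = 5.026 × 0.808^0.969 / 6.01^1.673 = 5.026 × 0.8134 / 20.09 = 0.2034 d⁻¹.
k_a(8.30) = 0.2034 × 1.024^(8.30−20) = 0.2034 × 0.7577 = 0.1541 d⁻¹.

k_a ≈ 0.154 d⁻¹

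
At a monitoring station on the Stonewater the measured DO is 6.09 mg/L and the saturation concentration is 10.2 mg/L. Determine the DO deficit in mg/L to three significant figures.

D ≈ 4.11 mg/L

D = C_s − C = 10.2 − 6.09 = 4.11 mg/L.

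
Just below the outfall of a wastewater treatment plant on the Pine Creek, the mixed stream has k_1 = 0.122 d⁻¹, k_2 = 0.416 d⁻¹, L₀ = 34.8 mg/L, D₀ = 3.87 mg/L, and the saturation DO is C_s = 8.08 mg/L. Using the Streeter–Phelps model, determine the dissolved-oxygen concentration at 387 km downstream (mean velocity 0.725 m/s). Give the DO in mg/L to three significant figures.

DO ≈ 2.09 mg/L

Travel time t = x/v = 387 km / (0.725 m/s) = 387000 m / 0.725 m/s = 533800 s = 6.178 d.
k_1 L₀/(k_2−k_1) = 0.122×34.8/(0.416−0.122) = 4.246/0.2940 = 14.44 mg/L.
e^(−k_1 t) = e^(−0.122×6.178) = 0.4706; e^(−k_2 t) = e^(−0.416×6.178) = 0.07653.
D = 14.44 × (0.4706 − 0.07653) + 3.87 × 0.07653 = 5.691 + 0.2962 = 5.987 mg/L.
DO = C_s − D = 8.08 − 5.987 = 2.093 mg/L.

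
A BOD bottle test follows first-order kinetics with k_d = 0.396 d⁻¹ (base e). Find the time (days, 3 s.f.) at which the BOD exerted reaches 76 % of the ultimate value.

y/L₀ = 1 − e^(−k_d t) = 0.76 ⇒ e^(−k_d t) = 0.240
t = −ln(0.240) / 0.396 = 1.427 / 0.396 = 3.604 d.

t ≈ 3.60 d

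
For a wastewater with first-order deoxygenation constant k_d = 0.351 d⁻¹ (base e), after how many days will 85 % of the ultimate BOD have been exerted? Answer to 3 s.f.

t ≈ 5.40 d

y/L₀ = 1 − e^(−k_d t) = 0.85 ⇒ e^(−k_d t) = 0.150
t = −ln(0.150) / 0.351 = 1.897 / 0.351 = 5.405 d.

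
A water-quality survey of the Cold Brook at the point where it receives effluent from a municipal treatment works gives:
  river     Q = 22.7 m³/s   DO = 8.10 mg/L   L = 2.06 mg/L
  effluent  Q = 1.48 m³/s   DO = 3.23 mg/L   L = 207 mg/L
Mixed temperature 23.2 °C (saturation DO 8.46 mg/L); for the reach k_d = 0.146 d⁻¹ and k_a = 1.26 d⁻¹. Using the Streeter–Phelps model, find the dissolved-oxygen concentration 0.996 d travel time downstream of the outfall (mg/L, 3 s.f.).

DO ≈ 7.16 mg/L

Mixed DO = (22.7×8.10 + 1.48×3.23)/(22.7+1.48) = 188.7/24.18 = 7.802 mg/L.
Mixed L₀ = (22.7×2.06 + 1.48×207)/(24.18) = 353.1/24.18 = 14.60 mg/L.
Initial deficit D₀ = C_s − DO₀ = 8.46 − 7.802 = 0.6581 mg/L.
D(0.996) = [0.146×14.60/(1.26−0.146)](e^(−0.146×0.996) − e^(−1.26×0.996)) + 0.6581 e^(−1.26×0.996)
= 1.914 × (0.8647 − 0.2851) + 0.6581 × 0.2851 = 1.297 mg/L.
DO = 8.46 − 1.297 = 7.163 mg/L.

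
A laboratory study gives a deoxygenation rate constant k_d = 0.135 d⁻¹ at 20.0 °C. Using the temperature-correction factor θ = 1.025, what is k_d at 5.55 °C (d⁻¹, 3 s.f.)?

k_d(T₂) = k_d(T₁) · θ^(T₂−T₁) = 0.135 × 1.025^(5.55−20.0)
= 0.135 × 1.025^-14.4 = 0.135 × 0.6999 = 0.09449 d⁻¹.

k_d ≈ 0.0945 d⁻¹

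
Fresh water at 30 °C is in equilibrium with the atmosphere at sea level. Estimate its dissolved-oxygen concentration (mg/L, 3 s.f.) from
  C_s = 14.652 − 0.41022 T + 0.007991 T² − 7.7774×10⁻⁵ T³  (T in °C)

C_s ≈ 7.44 mg/L

C_s = 14.652 − 0.41022×30 + 0.007991×30² − 7.7774×10⁻⁵×30³ = 7.437 mg/L.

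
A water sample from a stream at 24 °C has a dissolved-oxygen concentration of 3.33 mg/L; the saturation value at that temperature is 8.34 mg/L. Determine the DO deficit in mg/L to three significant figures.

D = C_s − C = 8.34 − 3.33 = 5.01 mg/L.

D ≈ 5.01 mg/L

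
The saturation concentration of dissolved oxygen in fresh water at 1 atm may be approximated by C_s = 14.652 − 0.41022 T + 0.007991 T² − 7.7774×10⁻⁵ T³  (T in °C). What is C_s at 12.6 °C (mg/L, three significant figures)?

C_s = 14.652 − 0.41022×12.6 + 0.007991×12.6² − 7.7774×10⁻⁵×12.6³ = 10.60 mg/L.

C_s ≈ 10.6 mg/L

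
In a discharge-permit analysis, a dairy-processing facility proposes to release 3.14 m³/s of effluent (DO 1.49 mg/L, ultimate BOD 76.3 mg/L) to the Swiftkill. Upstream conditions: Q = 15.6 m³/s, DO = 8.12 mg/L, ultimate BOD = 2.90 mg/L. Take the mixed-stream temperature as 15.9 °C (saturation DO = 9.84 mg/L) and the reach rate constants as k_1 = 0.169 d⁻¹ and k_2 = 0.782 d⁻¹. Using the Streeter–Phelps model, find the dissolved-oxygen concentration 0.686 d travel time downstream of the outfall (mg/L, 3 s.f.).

Mixed DO = (15.6×8.12 + 3.14×1.49)/(15.6+3.14) = 131.4/18.74 = 7.009 mg/L.
Mixed L₀ = (15.6×2.90 + 3.14×76.3)/(18.74) = 284.8/18.74 = 15.20 mg/L.
Initial deficit D₀ = C_s − DO₀ = 9.84 − 7.009 = 2.831 mg/L.
D(0.686) = [0.169×15.20/(0.782−0.169)](e^(−0.169×0.686) − e^(−0.782×0.686)) + 2.831 e^(−0.782×0.686)
= 4.190 × (0.8905 − 0.5848) + 2.831 × 0.5848 = 2.937 mg/L.
DO = 9.84 − 2.937 = 6.903 mg/L.

DO ≈ 6.90 mg/L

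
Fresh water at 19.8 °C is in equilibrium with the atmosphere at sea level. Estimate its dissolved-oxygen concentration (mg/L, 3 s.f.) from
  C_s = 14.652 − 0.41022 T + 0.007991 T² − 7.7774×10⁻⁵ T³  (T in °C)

C_s = 14.652 − 0.41022×19.8 + 0.007991×19.8² − 7.7774×10⁻⁵×19.8³ = 9.059 mg/L.

C_s ≈ 9.06 mg/L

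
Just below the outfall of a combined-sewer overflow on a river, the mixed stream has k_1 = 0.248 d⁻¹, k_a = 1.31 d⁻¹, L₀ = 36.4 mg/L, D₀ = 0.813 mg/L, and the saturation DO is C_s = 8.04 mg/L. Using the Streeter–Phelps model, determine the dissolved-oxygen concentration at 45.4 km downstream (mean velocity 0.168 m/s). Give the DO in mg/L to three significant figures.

DO ≈ 4.25 mg/L

Travel time t = x/v = 45.4 km / (0.168 m/s) = 45400 m / 0.168 m/s = 270200 s = 3.128 d.
k_1 L₀/(k_a−k_1) = 0.248×36.4/(1.31−0.248) = 9.027/1.062 = 8.500 mg/L.
e^(−k_1 t) = e^(−0.248×3.128) = 0.4604; e^(−k_a t) = e^(−1.31×3.128) = 0.01662.
D = 8.500 × (0.4604 − 0.01662) + 0.813 × 0.01662 = 3.772 + 0.01351 = 3.786 mg/L.
DO = C_s − D = 8.04 − 3.786 = 4.254 mg/L.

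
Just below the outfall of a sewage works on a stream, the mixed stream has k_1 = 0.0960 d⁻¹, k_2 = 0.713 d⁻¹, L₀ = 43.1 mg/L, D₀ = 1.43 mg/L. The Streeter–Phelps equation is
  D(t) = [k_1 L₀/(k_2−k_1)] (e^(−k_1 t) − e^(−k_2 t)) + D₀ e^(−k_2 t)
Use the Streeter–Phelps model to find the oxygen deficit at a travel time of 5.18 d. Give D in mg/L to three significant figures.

k_1 L₀/(k_2−k_1) = 0.0960×43.1/(0.713−0.0960) = 4.138/0.6170 = 6.706 mg/L.
e^(−k_1 t) = e^(−0.0960×5.180) = 0.6082; e^(−k_2 t) = e^(−0.713×5.180) = 0.02489.
D = 6.706 × (0.6082 − 0.02489) + 1.43 × 0.02489 = 3.912 + 0.03559 = 3.947 mg/L.

D ≈ 3.95 mg/L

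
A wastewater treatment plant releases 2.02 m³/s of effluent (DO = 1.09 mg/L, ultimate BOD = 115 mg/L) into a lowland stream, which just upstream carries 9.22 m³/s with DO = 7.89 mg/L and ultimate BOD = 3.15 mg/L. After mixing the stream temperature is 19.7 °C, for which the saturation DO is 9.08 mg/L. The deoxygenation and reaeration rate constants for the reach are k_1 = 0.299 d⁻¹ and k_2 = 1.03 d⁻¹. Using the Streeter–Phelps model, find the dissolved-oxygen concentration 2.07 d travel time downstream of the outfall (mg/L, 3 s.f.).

Mixed DO = (9.22×7.89 + 2.02×1.09)/(9.22+2.02) = 74.95/11.24 = 6.668 mg/L.
Mixed L₀ = (9.22×3.15 + 2.02×115)/(11.24) = 261.3/11.24 = 23.25 mg/L.
Initial deficit D₀ = C_s − DO₀ = 9.08 − 6.668 = 2.412 mg/L.
D(2.07) = [0.299×23.25/(1.03−0.299)](e^(−0.299×2.07) − e^(−1.03×2.07)) + 2.412 e^(−1.03×2.07)
= 9.510 × (0.5385 − 0.1186) + 2.412 × 0.1186 = 4.280 mg/L.
DO = 9.08 − 4.280 = 4.800 mg/L.

DO ≈ 4.80 mg/L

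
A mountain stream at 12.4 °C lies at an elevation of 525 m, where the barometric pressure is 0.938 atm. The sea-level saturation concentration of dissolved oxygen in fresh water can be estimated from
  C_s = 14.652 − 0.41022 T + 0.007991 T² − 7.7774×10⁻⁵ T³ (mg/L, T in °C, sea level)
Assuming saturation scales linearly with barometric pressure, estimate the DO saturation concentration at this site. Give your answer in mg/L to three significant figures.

At sea level: C_s = 14.652 − 0.41022×12.4 + 0.007991×12.4² − 7.7774×10⁻⁵×12.4³ = 10.65 mg/L.
Pressure correction: C_s' = 10.65 × 0.938 = 9.986 mg/L.

C_s ≈ 9.99 mg/L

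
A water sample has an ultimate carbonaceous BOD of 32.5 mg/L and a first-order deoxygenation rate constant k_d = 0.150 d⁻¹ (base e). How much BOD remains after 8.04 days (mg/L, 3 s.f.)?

L_t = L₀ e^(−k_d t) = 32.5 × e^(−0.150×8.04) = 32.5 × 0.2994 = 9.730 mg/L.

L ≈ 9.73 mg/L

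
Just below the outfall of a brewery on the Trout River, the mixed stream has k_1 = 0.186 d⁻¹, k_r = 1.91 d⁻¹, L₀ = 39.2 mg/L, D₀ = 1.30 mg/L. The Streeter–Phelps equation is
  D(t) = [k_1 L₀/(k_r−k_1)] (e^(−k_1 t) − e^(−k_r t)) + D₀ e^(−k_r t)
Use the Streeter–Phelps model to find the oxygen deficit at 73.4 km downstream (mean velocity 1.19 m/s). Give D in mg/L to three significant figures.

Travel time t = x/v = 73.4 km / (1.19 m/s) = 73400 m / 1.19 m/s = 61680 s = 0.7139 d.
k_1 L₀/(k_r−k_1) = 0.186×39.2/(1.91−0.186) = 7.291/1.724 = 4.229 mg/L.
e^(−k_1 t) = e^(−0.186×0.7139) = 0.8757; e^(−k_r t) = e^(−1.91×0.7139) = 0.2558.
D = 4.229 × (0.8757 − 0.2558) + 1.30 × 0.2558 = 2.622 + 0.3325 = 2.954 mg/L.

D ≈ 2.95 mg/L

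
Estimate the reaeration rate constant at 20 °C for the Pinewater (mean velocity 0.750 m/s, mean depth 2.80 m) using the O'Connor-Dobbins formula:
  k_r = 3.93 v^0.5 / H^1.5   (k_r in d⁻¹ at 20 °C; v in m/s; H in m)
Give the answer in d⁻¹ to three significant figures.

k_r = 3.93 × 0.750^0.5 / 2.80^1.5 = 3.93 × 0.8660 / 4.685 = 0.7264 d⁻¹.

k_r ≈ 0.726 d⁻¹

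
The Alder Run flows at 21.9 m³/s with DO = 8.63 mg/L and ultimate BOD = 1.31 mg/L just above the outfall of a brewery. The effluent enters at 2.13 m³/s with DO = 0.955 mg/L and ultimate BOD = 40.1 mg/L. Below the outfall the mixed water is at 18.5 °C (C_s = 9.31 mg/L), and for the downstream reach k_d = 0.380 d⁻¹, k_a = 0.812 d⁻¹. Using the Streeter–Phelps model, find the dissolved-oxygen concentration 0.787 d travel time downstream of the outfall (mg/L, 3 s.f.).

Mixed DO = (21.9×8.63 + 2.13×0.955)/(21.9+2.13) = 191.0/24.03 = 7.950 mg/L.
Mixed L₀ = (21.9×1.31 + 2.13×40.1)/(24.03) = 114.1/24.03 = 4.748 mg/L.
Initial deficit D₀ = C_s − DO₀ = 9.31 − 7.950 = 1.360 mg/L.
D(0.787) = [0.380×4.748/(0.812−0.380)](e^(−0.380×0.787) − e^(−0.812×0.787)) + 1.360 e^(−0.812×0.787)
= 4.177 × (0.7415 − 0.5278) + 1.360 × 0.5278 = 1.611 mg/L.
DO = 9.31 − 1.611 = 7.699 mg/L.

DO ≈ 7.70 mg/L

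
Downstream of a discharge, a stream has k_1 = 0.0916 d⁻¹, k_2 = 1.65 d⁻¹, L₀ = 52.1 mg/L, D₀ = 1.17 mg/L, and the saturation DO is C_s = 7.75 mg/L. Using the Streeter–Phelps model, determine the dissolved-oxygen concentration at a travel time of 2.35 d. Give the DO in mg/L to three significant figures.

DO ≈ 5.32 mg/L

k_1 L₀/(k_2−k_1) = 0.0916×52.1/(1.65−0.0916) = 4.772/1.558 = 3.062 mg/L.
e^(−k_1 t) = e^(−0.0916×2.350) = 0.8063; e^(−k_2 t) = e^(−1.65×2.350) = 0.02070.
D = 3.062 × (0.8063 − 0.02070) + 1.17 × 0.02070 = 2.406 + 0.02422 = 2.430 mg/L.
DO = C_s − D = 7.75 − 2.430 = 5.320 mg/L.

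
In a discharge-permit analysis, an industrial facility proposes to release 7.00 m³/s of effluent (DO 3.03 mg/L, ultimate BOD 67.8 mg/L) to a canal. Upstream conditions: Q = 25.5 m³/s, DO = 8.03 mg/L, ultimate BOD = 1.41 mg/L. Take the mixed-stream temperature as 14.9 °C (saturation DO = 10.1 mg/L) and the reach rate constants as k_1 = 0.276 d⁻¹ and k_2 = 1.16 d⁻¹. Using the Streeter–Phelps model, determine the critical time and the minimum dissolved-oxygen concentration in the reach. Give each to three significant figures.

t_c ≈ 0.463 d; minimum DO ≈ 6.81 mg/L

Mixed DO = (25.5×8.03 + 7.00×3.03)/(25.5+7.00) = 226.0/32.50 = 6.953 mg/L.
Mixed L₀ = (25.5×1.41 + 7.00×67.8)/(32.50) = 510.6/32.50 = 15.71 mg/L.
Initial deficit D₀ = C_s − DO₀ = 10.1 − 6.953 = 3.147 mg/L.
t_c = (1/0.8840) ln[(1.16/0.276)(1 − 3.147×0.8840/(0.276×15.71))] = 1.131 × ln(1.506) = 0.4634 d.
D_c = (0.276/1.16) × 15.71 × e^(−0.276×0.4634) = 0.2379 × 15.71 × 0.8799 = 3.289 mg/L.
Minimum DO = 10.1 − 3.289 = 6.811 mg/L.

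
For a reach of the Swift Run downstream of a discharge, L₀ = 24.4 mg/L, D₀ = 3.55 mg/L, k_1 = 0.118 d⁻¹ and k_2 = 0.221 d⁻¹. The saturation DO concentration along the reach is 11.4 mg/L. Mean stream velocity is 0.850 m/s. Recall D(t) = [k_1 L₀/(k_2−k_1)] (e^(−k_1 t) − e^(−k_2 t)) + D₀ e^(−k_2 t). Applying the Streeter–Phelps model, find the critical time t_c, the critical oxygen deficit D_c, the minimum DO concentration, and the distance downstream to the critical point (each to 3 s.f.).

At the critical point dD/dt = 0, so k_1 L₀ e^(−k_1 t) = k_2 D. Substituting D(t) from the Streeter–Phelps equation and solving for t gives
t_c = ln[(k_2/k_1)(1 − D₀(k_2−k_1)/(k_1 L₀))] / (k_2−k_1).
Here k_2−k_1 = 0.1030 d⁻¹ and 1 − D₀(k_2−k_1)/(k_1 L₀) = 1 − 3.55×0.1030/(0.118×24.4) = 0.8730, so
t_c = ln(1.873 × 0.8730) / 0.1030 = 0.4917 / 0.1030 = 4.773 d.
L(t_c) = L₀ e^(−k_1 t_c) = 24.4 × 0.5693 = 13.89 mg/L, and at the critical point k_2 D_c = k_1 L, so D_c = (0.118/0.221) × 13.89 = 7.418 mg/L.
Minimum DO = C_s − D_c = 11.4 − 7.418 = 3.982 mg/L.
x_c = v t_c = 0.850 m/s × 4.773 d × 86400 s/d = 350600 m ≈ 351 km.

t_c ≈ 4.77 d; D_c ≈ 7.42 mg/L; min DO ≈ 3.98 mg/L; x_c ≈ 351 km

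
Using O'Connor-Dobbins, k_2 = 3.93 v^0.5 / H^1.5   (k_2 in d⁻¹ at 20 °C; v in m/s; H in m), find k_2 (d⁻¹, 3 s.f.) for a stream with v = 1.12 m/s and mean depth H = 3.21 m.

k_2 ≈ 0.723 d⁻¹

k_2 = 3.93 × 1.12^0.5 / 3.21^1.5 = 3.93 × 1.058 / 5.751 = 0.7232 d⁻¹.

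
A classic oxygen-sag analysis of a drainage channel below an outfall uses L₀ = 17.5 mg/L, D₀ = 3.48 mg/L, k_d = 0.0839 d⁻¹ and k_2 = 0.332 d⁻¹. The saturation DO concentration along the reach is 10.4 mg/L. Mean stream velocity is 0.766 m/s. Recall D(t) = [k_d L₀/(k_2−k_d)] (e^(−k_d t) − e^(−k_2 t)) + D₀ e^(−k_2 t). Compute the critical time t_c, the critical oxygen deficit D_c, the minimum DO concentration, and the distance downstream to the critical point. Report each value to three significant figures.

t_c = [1/(k_2−k_d)] ln[(k_2/k_d)(1 − D₀(k_2−k_d)/(k_d L₀))]
= [1/(0.332−0.0839)] ln[(0.332/0.0839)(1 − 3.48×0.2481/(0.0839×17.5))]
= (1/0.2481) ln[3.957 × 0.4120] = 4.031 × ln(1.630) = 4.031 × 0.4887 = 1.970 d.
L(t_c) = L₀ e^(−k_d t_c) = 17.5 × 0.8477 = 14.83 mg/L, and at the critical point k_2 D_c = k_d L, so D_c = (0.0839/0.332) × 14.83 = 3.749 mg/L.
Minimum DO = C_s − D_c = 10.4 − 3.749 = 6.651 mg/L.
x_c = v t_c = 0.766 m/s × 1.970 d × 86400 s/d = 130400 m ≈ 130 km.

t_c ≈ 1.97 d; D_c ≈ 3.75 mg/L; min DO ≈ 6.65 mg/L; x_c ≈ 130 km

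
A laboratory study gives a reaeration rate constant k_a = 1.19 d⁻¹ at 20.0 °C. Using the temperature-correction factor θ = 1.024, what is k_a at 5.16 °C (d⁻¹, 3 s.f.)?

k_a ≈ 0.837 d⁻¹

k_a(T₂) = k_a(T₁) · θ^(T₂−T₁) = 1.19 × 1.024^(5.16−20.0)
= 1.19 × 1.024^-14.8 = 1.19 × 0.7033 = 0.8369 d⁻¹.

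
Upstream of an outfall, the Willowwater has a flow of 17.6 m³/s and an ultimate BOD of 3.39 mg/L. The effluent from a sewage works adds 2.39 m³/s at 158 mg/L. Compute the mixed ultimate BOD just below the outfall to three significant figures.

Flow-weighted mixing: C = (Q_r C_r + Q_w C_w)/(Q_r + Q_w)
= (17.6×3.39 + 2.39×158)/(17.6 + 2.39) = 437.3/19.99 = 21.88 mg/L.

21.9 mg/L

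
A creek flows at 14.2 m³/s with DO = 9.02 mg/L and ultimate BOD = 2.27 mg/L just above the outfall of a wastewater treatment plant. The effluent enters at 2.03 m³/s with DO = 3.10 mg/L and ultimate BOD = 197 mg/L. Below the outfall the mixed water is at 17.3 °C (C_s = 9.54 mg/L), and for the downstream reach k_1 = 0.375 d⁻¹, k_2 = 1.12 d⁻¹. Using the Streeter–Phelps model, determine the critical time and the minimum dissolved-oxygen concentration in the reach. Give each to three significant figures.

t_c ≈ 1.34 d; minimum DO ≈ 4.14 mg/L

Mixed DO = (14.2×9.02 + 2.03×3.10)/(14.2+2.03) = 134.4/16.23 = 8.280 mg/L.
Mixed L₀ = (14.2×2.27 + 2.03×197)/(16.23) = 432.1/16.23 = 26.63 mg/L.
Initial deficit D₀ = C_s − DO₀ = 9.54 − 8.280 = 1.260 mg/L.
t_c = (1/0.7450) ln[(1.12/0.375)(1 − 1.260×0.7450/(0.375×26.63))] = 1.342 × ln(2.706) = 1.336 d.
D_c = (0.375/1.12) × 26.63 × e^(−0.375×1.336) = 0.3348 × 26.63 × 0.6059 = 5.402 mg/L.
Minimum DO = 9.54 − 5.402 = 4.138 mg/L.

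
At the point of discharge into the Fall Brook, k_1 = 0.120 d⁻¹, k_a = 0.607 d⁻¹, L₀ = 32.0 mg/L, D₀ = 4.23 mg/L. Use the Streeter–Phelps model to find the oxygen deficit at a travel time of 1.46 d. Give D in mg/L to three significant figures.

D ≈ 5.11 mg/L

k_1 L₀/(k_a−k_1) = 0.120×32.0/(0.607−0.120) = 3.840/0.4870 = 7.885 mg/L.
e^(−k_1 t) = e^(−0.120×1.460) = 0.8393; e^(−k_a t) = e^(−0.607×1.460) = 0.4122.
D = 7.885 × (0.8393 − 0.4122) + 4.23 × 0.4122 = 3.368 + 1.744 = 5.111 mg/L.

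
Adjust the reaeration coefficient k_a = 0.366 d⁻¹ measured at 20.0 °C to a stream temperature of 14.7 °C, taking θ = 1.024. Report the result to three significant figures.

k_a(T₂) = k_a(T₁) · θ^(T₂−T₁) = 0.366 × 1.024^(14.7−20.0)
= 0.366 × 1.024^-5.30 = 0.366 × 0.8819 = 0.3228 d⁻¹.

k_a ≈ 0.323 d⁻¹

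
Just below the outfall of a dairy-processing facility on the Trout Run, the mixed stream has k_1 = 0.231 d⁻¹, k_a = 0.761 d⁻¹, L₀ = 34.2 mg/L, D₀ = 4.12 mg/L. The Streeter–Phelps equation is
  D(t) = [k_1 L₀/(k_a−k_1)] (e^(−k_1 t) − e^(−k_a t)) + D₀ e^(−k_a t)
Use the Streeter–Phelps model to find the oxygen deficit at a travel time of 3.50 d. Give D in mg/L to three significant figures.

D ≈ 5.89 mg/L

k_1 L₀/(k_a−k_1) = 0.231×34.2/(0.761−0.231) = 7.900/0.5300 = 14.91 mg/L.
e^(−k_1 t) = e^(−0.231×3.500) = 0.4455; e^(−k_a t) = e^(−0.761×3.500) = 0.06970.
D = 14.91 × (0.4455 − 0.06970) + 4.12 × 0.06970 = 5.602 + 0.2872 = 5.889 mg/L.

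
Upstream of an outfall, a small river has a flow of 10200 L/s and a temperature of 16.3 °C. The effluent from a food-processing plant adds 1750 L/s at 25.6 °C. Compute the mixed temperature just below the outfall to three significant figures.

17.7 °C

Flow-weighted mixing: C = (Q_r C_r + Q_w C_w)/(Q_r + Q_w)
= (10200×16.3 + 1750×25.6)/(10200 + 1750) = 211100/11950 = 17.66 °C.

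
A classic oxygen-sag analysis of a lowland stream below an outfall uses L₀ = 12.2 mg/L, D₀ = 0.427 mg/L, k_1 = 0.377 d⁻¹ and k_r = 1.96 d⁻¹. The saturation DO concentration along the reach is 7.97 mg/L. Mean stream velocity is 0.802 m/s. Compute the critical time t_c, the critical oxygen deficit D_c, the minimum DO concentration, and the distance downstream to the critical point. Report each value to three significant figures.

t_c ≈ 0.941 d; D_c ≈ 1.65 mg/L; min DO ≈ 6.32 mg/L; x_c ≈ 65.2 km

At the critical point dD/dt = 0, so k_1 L₀ e^(−k_1 t) = k_r D. Substituting D(t) from the Streeter–Phelps equation and solving for t gives
t_c = ln[(k_r/k_1)(1 − D₀(k_r−k_1)/(k_1 L₀))] / (k_r−k_1).
Here k_r−k_1 = 1.583 d⁻¹ and 1 − D₀(k_r−k_1)/(k_1 L₀) = 1 − 0.427×1.583/(0.377×12.2) = 0.8530, so
t_c = ln(5.199 × 0.8530) / 1.583 = 1.490 / 1.583 = 0.9409 d.
L(t_c) = L₀ e^(−k_1 t_c) = 12.2 × 0.7014 = 8.557 mg/L, and at the critical point k_r D_c = k_1 L, so D_c = (0.377/1.96) × 8.557 = 1.646 mg/L.
Minimum DO = C_s − D_c = 7.97 − 1.646 = 6.324 mg/L.
x_c = v t_c = 0.802 m/s × 0.9409 d × 86400 s/d = 65200 m ≈ 65.2 km.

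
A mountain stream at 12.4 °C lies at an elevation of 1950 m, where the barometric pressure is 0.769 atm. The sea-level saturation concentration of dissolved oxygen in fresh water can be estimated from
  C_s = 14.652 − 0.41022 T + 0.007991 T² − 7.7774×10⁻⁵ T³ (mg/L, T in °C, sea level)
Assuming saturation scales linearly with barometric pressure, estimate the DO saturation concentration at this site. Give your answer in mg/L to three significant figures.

At sea level: C_s = 14.652 − 0.41022×12.4 + 0.007991×12.4² − 7.7774×10⁻⁵×12.4³ = 10.65 mg/L.
Pressure correction: C_s' = 10.65 × 0.769 = 8.187 mg/L.

C_s ≈ 8.19 mg/L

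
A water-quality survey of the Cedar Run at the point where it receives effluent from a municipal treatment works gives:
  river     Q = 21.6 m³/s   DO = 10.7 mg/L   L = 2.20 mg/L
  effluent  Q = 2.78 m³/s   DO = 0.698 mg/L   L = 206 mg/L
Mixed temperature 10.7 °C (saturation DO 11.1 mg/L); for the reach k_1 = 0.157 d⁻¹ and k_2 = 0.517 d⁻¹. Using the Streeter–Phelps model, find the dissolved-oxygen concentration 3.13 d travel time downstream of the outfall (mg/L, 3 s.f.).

Mixed DO = (21.6×10.7 + 2.78×0.698)/(21.6+2.78) = 233.1/24.38 = 9.559 mg/L.
Mixed L₀ = (21.6×2.20 + 2.78×206)/(24.38) = 620.2/24.38 = 25.44 mg/L.
Initial deficit D₀ = C_s − DO₀ = 11.1 − 9.559 = 1.541 mg/L.
D(3.13) = [0.157×25.44/(0.517−0.157)](e^(−0.157×3.13) − e^(−0.517×3.13)) + 1.541 e^(−0.517×3.13)
= 11.09 × (0.6118 − 0.1983) + 1.541 × 0.1983 = 4.893 mg/L.
DO = 11.1 − 4.893 = 6.207 mg/L.

DO ≈ 6.21 mg/L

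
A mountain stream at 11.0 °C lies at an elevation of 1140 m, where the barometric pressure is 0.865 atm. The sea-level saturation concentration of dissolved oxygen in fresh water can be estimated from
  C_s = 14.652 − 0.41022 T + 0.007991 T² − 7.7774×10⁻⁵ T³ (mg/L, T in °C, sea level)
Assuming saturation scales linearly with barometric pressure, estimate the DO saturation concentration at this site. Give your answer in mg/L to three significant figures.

C_s ≈ 9.52 mg/L

At sea level: C_s = 14.652 − 0.41022×11.0 + 0.007991×11.0² − 7.7774×10⁻⁵×11.0³ = 11.00 mg/L.
Pressure correction: C_s' = 11.00 × 0.865 = 9.518 mg/L.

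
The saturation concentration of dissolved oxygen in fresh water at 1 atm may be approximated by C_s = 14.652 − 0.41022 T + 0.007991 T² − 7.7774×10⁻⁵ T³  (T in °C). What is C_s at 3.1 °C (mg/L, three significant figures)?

C_s ≈ 13.5 mg/L

C_s = 14.652 − 0.41022×3.1 + 0.007991×3.1² − 7.7774×10⁻⁵×3.1³ = 13.45 mg/L.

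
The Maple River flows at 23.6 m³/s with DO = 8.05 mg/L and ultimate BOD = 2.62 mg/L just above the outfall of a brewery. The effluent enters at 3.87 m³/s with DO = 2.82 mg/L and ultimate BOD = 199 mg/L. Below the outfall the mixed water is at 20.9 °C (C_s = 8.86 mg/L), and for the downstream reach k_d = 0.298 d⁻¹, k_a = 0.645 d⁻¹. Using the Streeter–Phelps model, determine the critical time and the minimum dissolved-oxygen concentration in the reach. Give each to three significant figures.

Mixed DO = (23.6×8.05 + 3.87×2.82)/(23.6+3.87) = 200.9/27.47 = 7.313 mg/L.
Mixed L₀ = (23.6×2.62 + 3.87×199)/(27.47) = 832.0/27.47 = 30.29 mg/L.
Initial deficit D₀ = C_s − DO₀ = 8.86 − 7.313 = 1.547 mg/L.
t_c = (1/0.3470) ln[(0.645/0.298)(1 − 1.547×0.3470/(0.298×30.29))] = 2.882 × ln(2.036) = 2.049 d.
D_c = (0.298/0.645) × 30.29 × e^(−0.298×2.049) = 0.4620 × 30.29 × 0.5431 = 7.599 mg/L.
Minimum DO = 8.86 − 7.599 = 1.261 mg/L.

t_c ≈ 2.05 d; minimum DO ≈ 1.26 mg/L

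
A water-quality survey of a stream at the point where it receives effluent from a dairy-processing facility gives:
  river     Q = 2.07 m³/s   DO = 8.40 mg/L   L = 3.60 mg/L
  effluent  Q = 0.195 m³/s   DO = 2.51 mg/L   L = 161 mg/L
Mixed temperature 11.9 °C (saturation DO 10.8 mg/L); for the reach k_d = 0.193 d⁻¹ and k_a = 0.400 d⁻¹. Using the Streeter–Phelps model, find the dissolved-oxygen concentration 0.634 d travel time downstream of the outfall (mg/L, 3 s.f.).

DO ≈ 6.80 mg/L

Mixed DO = (2.07×8.40 + 0.195×2.51)/(2.07+0.195) = 17.88/2.265 = 7.893 mg/L.
Mixed L₀ = (2.07×3.60 + 0.195×161)/(2.265) = 38.85/2.265 = 17.15 mg/L.
Initial deficit D₀ = C_s − DO₀ = 10.8 − 7.893 = 2.907 mg/L.
D(0.634) = [0.193×17.15/(0.400−0.193)](e^(−0.193×0.634) − e^(−0.400×0.634)) + 2.907 e^(−0.400×0.634)
= 15.99 × (0.8848 − 0.7760) + 2.907 × 0.7760 = 3.996 mg/L.
DO = 10.8 − 3.996 = 6.804 mg/L.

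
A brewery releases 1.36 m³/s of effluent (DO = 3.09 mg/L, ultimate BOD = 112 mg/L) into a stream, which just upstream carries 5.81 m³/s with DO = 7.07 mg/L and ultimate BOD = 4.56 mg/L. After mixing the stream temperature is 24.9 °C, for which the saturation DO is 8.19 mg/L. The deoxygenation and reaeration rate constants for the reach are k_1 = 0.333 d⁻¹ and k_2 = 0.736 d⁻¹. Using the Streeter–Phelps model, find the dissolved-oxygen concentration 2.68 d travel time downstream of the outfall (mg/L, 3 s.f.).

Mixed DO = (5.81×7.07 + 1.36×3.09)/(5.81+1.36) = 45.28/7.170 = 6.315 mg/L.
Mixed L₀ = (5.81×4.56 + 1.36×112)/(7.170) = 178.8/7.170 = 24.94 mg/L.
Initial deficit D₀ = C_s − DO₀ = 8.19 − 6.315 = 1.875 mg/L.
D(2.68) = [0.333×24.94/(0.736−0.333)](e^(−0.333×2.68) − e^(−0.736×2.68)) + 1.875 e^(−0.736×2.68)
= 20.61 × (0.4097 − 0.1391) + 1.875 × 0.1391 = 5.836 mg/L.
DO = 8.19 − 5.836 = 2.354 mg/L.

DO ≈ 2.35 mg/L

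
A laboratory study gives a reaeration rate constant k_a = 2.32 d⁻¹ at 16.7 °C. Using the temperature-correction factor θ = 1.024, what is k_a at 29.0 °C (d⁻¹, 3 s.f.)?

k_a ≈ 3.11 d⁻¹

k_a(T₂) = k_a(T₁) · θ^(T₂−T₁) = 2.32 × 1.024^(29.0−16.7)
= 2.32 × 1.024^12.3 = 2.32 × 1.339 = 3.106 d⁻¹.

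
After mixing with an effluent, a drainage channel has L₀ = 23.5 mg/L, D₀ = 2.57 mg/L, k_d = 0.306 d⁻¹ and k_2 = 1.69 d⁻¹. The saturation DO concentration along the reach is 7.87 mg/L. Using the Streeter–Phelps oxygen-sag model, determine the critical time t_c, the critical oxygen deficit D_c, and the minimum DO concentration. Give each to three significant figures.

t_c ≈ 0.742 d; D_c ≈ 3.39 mg/L; min DO ≈ 4.48 mg/L

At the critical point dD/dt = 0, so k_d L₀ e^(−k_d t) = k_2 D. Substituting D(t) from the Streeter–Phelps equation and solving for t gives
t_c = ln[(k_2/k_d)(1 − D₀(k_2−k_d)/(k_d L₀))] / (k_2−k_d).
Here k_2−k_d = 1.384 d⁻¹ and 1 − D₀(k_2−k_d)/(k_d L₀) = 1 − 2.57×1.384/(0.306×23.5) = 0.5054, so
t_c = ln(5.523 × 0.5054) / 1.384 = 1.026 / 1.384 = 0.7416 d.
D_c = (k_d/k_2) L₀ e^(−k_d t_c) = (0.306/1.69) × 23.5 × e^(−0.306×0.7416) = 0.1811 × 23.5 × 0.7970 = 3.391 mg/L.
Minimum DO = C_s − D_c = 7.87 − 3.391 = 4.479 mg/L.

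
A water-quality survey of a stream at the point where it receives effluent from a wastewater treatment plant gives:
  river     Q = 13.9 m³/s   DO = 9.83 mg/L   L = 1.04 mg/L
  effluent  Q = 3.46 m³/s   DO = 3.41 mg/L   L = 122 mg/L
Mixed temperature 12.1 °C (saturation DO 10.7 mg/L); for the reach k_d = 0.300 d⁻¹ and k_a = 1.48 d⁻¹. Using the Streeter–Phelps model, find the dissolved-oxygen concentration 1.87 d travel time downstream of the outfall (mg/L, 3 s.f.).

Mixed DO = (13.9×9.83 + 3.46×3.41)/(13.9+3.46) = 148.4/17.36 = 8.550 mg/L.
Mixed L₀ = (13.9×1.04 + 3.46×122)/(17.36) = 436.6/17.36 = 25.15 mg/L.
Initial deficit D₀ = C_s − DO₀ = 10.7 − 8.550 = 2.150 mg/L.
D(1.87) = [0.300×25.15/(1.48−0.300)](e^(−0.300×1.87) − e^(−1.48×1.87)) + 2.150 e^(−1.48×1.87)
= 6.394 × (0.5706 − 0.06281) + 2.150 × 0.06281 = 3.382 mg/L.
DO = 10.7 − 3.382 = 7.318 mg/L.

DO ≈ 7.32 mg/L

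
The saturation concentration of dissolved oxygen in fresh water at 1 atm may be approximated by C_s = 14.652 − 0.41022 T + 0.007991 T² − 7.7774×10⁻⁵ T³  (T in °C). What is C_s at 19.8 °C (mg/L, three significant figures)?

C_s = 14.652 − 0.41022×19.8 + 0.007991×19.8² − 7.7774×10⁻⁵×19.8³ = 9.059 mg/L.

C_s ≈ 9.06 mg/L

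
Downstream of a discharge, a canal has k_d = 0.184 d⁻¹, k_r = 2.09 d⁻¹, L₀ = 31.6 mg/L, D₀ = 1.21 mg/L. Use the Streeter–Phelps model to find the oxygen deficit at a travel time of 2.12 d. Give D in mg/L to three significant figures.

k_d L₀/(k_r−k_d) = 0.184×31.6/(2.09−0.184) = 5.814/1.906 = 3.051 mg/L.
e^(−k_d t) = e^(−0.184×2.120) = 0.6770; e^(−k_r t) = e^(−2.09×2.120) = 0.01190.
D = 3.051 × (0.6770 − 0.01190) + 1.21 × 0.01190 = 2.029 + 0.01441 = 2.043 mg/L.

D ≈ 2.04 mg/L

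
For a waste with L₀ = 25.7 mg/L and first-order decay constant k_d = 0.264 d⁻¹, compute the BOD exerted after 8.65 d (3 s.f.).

y ≈ 23.1 mg/L

y_t = L₀(1 − e^(−k_d t)) = 25.7 × (1 − e^(−0.264×8.65))
= 25.7 × (1 − 0.1019) = 25.7 × 0.8981 = 23.08 mg/L.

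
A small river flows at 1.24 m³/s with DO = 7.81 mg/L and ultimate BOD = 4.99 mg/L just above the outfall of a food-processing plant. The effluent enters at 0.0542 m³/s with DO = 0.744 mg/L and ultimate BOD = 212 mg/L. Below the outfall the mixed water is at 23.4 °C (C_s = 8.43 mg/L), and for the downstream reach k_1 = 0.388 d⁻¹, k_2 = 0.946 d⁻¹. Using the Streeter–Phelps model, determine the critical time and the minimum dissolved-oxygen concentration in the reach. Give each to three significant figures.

Mixed DO = (1.24×7.81 + 0.0542×0.744)/(1.24+0.0542) = 9.725/1.294 = 7.514 mg/L.
Mixed L₀ = (1.24×4.99 + 0.0542×212)/(1.294) = 17.68/1.294 = 13.66 mg/L.
Initial deficit D₀ = C_s − DO₀ = 8.43 − 7.514 = 0.9159 mg/L.
t_c = (1/0.5580) ln[(0.946/0.388)(1 − 0.9159×0.5580/(0.388×13.66))] = 1.792 × ln(2.203) = 1.415 d.
D_c = (0.388/0.946) × 13.66 × e^(−0.388×1.415) = 0.4101 × 13.66 × 0.5774 = 3.235 mg/L.
Minimum DO = 8.43 − 3.235 = 5.195 mg/L.

t_c ≈ 1.42 d; minimum DO ≈ 5.20 mg/L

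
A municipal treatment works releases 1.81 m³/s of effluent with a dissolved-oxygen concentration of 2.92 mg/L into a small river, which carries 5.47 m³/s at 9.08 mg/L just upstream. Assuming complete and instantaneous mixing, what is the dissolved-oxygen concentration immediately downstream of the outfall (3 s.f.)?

7.55 mg/L

Flow-weighted mixing: C = (Q_r C_r + Q_w C_w)/(Q_r + Q_w)
= (5.47×9.08 + 1.81×2.92)/(5.47 + 1.81) = 54.95/7.280 = 7.548 mg/L.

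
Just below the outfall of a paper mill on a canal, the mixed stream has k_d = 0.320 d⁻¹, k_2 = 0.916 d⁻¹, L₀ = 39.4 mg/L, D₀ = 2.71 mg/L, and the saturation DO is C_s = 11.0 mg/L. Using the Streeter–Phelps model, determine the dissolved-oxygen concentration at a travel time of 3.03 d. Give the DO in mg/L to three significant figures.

DO ≈ 4.13 mg/L

k_d L₀/(k_2−k_d) = 0.320×39.4/(0.916−0.320) = 12.61/0.5960 = 21.15 mg/L.
e^(−k_d t) = e^(−0.320×3.030) = 0.3792; e^(−k_2 t) = e^(−0.916×3.030) = 0.06232.
D = 21.15 × (0.3792 − 0.06232) + 2.71 × 0.06232 = 6.704 + 0.1689 = 6.873 mg/L.
DO = C_s − D = 11.0 − 6.873 = 4.127 mg/L.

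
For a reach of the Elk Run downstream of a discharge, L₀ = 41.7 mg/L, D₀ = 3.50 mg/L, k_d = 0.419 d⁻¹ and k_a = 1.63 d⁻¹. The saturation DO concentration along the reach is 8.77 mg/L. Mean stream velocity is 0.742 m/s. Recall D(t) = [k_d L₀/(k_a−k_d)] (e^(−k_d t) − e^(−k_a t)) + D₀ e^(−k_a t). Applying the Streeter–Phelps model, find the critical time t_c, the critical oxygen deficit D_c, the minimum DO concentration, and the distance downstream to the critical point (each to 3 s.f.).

At the critical point dD/dt = 0, so k_d L₀ e^(−k_d t) = k_a D. Substituting D(t) from the Streeter–Phelps equation and solving for t gives
t_c = ln[(k_a/k_d)(1 − D₀(k_a−k_d)/(k_d L₀))] / (k_a−k_d).
Here k_a−k_d = 1.211 d⁻¹ and 1 − D₀(k_a−k_d)/(k_d L₀) = 1 − 3.50×1.211/(0.419×41.7) = 0.7574, so
t_c = ln(3.890 × 0.7574) / 1.211 = 1.081 / 1.211 = 0.8923 d.
L(t_c) = L₀ e^(−k_d t_c) = 41.7 × 0.6881 = 28.69 mg/L, and at the critical point k_a D_c = k_d L, so D_c = (0.419/1.63) × 28.69 = 7.375 mg/L.
Minimum DO = C_s − D_c = 8.77 − 7.375 = 1.395 mg/L.
x_c = v t_c = 0.742 m/s × 0.8923 d × 86400 s/d = 57210 m ≈ 57.2 km.

t_c ≈ 0.892 d; D_c ≈ 7.38 mg/L; min DO ≈ 1.39 mg/L; x_c ≈ 57.2 km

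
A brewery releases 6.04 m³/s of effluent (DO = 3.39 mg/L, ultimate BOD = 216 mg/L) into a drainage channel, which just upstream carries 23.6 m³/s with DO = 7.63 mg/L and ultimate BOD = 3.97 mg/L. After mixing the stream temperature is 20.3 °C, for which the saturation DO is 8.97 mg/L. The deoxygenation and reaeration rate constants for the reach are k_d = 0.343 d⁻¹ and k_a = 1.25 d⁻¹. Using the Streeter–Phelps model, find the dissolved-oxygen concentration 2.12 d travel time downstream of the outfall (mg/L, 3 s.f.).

Mixed DO = (23.6×7.63 + 6.04×3.39)/(23.6+6.04) = 200.5/29.64 = 6.766 mg/L.
Mixed L₀ = (23.6×3.97 + 6.04×216)/(29.64) = 1398/29.64 = 47.18 mg/L.
Initial deficit D₀ = C_s − DO₀ = 8.97 − 6.766 = 2.204 mg/L.
D(2.12) = [0.343×47.18/(1.25−0.343)](e^(−0.343×2.12) − e^(−1.25×2.12)) + 2.204 e^(−1.25×2.12)
= 17.84 × (0.4833 − 0.07065) + 2.204 × 0.07065 = 7.517 mg/L.
DO = 8.97 − 7.517 = 1.453 mg/L.

DO ≈ 1.45 mg/L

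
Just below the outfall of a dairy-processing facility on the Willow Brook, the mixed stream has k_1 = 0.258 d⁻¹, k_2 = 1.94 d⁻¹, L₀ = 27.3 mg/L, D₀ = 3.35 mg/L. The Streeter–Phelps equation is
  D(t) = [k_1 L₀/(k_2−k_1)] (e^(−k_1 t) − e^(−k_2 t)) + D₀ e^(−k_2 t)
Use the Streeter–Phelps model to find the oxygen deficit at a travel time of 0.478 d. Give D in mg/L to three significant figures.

k_1 L₀/(k_2−k_1) = 0.258×27.3/(1.94−0.258) = 7.043/1.682 = 4.188 mg/L.
e^(−k_1 t) = e^(−0.258×0.4780) = 0.8840; e^(−k_2 t) = e^(−1.94×0.4780) = 0.3956.
D = 4.188 × (0.8840 − 0.3956) + 3.35 × 0.3956 = 2.045 + 1.325 = 3.370 mg/L.

D ≈ 3.37 mg/L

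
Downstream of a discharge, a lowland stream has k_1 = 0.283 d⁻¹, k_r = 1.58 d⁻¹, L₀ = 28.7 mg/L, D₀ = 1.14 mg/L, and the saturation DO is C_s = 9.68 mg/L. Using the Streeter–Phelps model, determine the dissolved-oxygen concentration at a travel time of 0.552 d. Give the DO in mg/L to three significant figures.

DO ≈ 6.46 mg/L

k_1 L₀/(k_r−k_1) = 0.283×28.7/(1.58−0.283) = 8.122/1.297 = 6.262 mg/L.
e^(−k_1 t) = e^(−0.283×0.5520) = 0.8554; e^(−k_r t) = e^(−1.58×0.5520) = 0.4180.
D = 6.262 × (0.8554 − 0.4180) + 1.14 × 0.4180 = 2.739 + 0.4766 = 3.215 mg/L.
DO = C_s − D = 9.68 − 3.215 = 6.465 mg/L.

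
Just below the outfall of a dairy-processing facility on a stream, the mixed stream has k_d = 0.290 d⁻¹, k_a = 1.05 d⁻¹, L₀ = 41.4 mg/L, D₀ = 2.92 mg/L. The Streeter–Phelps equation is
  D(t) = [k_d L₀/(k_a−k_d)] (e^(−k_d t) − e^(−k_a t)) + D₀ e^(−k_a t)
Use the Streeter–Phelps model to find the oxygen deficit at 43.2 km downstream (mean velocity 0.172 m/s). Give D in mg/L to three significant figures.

D ≈ 6.19 mg/L

Travel time t = x/v = 43.2 km / (0.172 m/s) = 43200 m / 0.172 m/s = 251200 s = 2.907 d.
k_d L₀/(k_a−k_d) = 0.290×41.4/(1.05−0.290) = 12.01/0.7600 = 15.80 mg/L.
e^(−k_d t) = e^(−0.290×2.907) = 0.4304; e^(−k_a t) = e^(−1.05×2.907) = 0.04725.
D = 15.80 × (0.4304 − 0.04725) + 2.92 × 0.04725 = 6.053 + 0.1380 = 6.191 mg/L.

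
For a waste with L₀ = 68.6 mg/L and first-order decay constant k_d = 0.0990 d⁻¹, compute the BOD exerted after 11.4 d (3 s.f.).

y_t = L₀(1 − e^(−k_d t)) = 68.6 × (1 − e^(−0.0990×11.4))
= 68.6 × (1 − 0.3235) = 68.6 × 0.6765 = 46.41 mg/L.

y ≈ 46.4 mg/L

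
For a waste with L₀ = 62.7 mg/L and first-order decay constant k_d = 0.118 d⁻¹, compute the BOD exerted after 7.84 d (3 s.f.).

y_t = L₀(1 − e^(−k_d t)) = 62.7 × (1 − e^(−0.118×7.84))
= 62.7 × (1 − 0.3965) = 62.7 × 0.6035 = 37.84 mg/L.

y ≈ 37.8 mg/L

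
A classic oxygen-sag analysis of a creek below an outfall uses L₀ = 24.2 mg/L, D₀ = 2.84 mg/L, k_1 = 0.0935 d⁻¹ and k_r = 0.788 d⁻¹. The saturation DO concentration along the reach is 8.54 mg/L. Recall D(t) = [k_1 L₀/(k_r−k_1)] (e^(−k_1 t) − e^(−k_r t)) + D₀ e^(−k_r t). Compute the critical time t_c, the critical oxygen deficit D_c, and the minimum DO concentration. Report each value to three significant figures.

With k_r/k_1 = 8.428 and 1 − D₀(k_r−k_1)/(k_1 L₀) = 0.1283,
t_c = ln(8.428 × 0.1283) / (0.788 − 0.0935) = ln(1.081) / 0.6945 = 0.07821/0.6945 = 0.1126 d.
D_c = (k_1/k_r) L₀ e^(−k_1 t_c) = (0.0935/0.788) × 24.2 × e^(−0.0935×0.1126) = 0.1187 × 24.2 × 0.9895 = 2.841 mg/L.
Minimum DO = C_s − D_c = 8.54 − 2.841 = 5.699 mg/L.

t_c ≈ 0.113 d; D_c ≈ 2.84 mg/L; min DO ≈ 5.70 mg/L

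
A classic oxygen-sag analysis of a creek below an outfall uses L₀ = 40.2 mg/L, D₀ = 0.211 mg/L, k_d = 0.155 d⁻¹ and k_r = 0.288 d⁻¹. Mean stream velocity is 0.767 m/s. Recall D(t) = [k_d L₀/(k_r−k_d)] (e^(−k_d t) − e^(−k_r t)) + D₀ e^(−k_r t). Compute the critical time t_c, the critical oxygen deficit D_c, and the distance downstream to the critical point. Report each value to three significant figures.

t_c = [1/(k_r−k_d)] ln[(k_r/k_d)(1 − D₀(k_r−k_d)/(k_d L₀))]
= [1/(0.288−0.155)] ln[(0.288/0.155)(1 − 0.211×0.1330/(0.155×40.2))]
= (1/0.1330) ln[1.858 × 0.9955] = 7.519 × ln(1.850) = 7.519 × 0.6150 = 4.624 d.
D_c = (k_d/k_r) L₀ e^(−k_d t_c) = (0.155/0.288) × 40.2 × e^(−0.155×4.624) = 0.5382 × 40.2 × 0.4883 = 10.57 mg/L.
x_c = v t_c = 0.767 m/s × 4.624 d × 86400 s/d = 306400 m ≈ 306 km.

t_c ≈ 4.62 d; D_c ≈ 10.6 mg/L; x_c ≈ 306 km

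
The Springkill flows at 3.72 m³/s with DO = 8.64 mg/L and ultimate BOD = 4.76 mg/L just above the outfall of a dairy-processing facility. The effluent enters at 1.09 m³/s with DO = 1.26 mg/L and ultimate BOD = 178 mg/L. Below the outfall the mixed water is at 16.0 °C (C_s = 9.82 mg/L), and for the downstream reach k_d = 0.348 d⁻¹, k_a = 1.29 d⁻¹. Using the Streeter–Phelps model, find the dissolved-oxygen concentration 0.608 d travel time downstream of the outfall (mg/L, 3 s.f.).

DO ≈ 2.78 mg/L

Mixed DO = (3.72×8.64 + 1.09×1.26)/(3.72+1.09) = 33.51/4.810 = 6.968 mg/L.
Mixed L₀ = (3.72×4.76 + 1.09×178)/(4.810) = 211.7/4.810 = 44.02 mg/L.
Initial deficit D₀ = C_s − DO₀ = 9.82 − 6.968 = 2.852 mg/L.
D(0.608) = [0.348×44.02/(1.29−0.348)](e^(−0.348×0.608) − e^(−1.29×0.608)) + 2.852 e^(−1.29×0.608)
= 16.26 × (0.8093 − 0.4564) + 2.852 × 0.4564 = 7.040 mg/L.
DO = 9.82 − 7.040 = 2.780 mg/L.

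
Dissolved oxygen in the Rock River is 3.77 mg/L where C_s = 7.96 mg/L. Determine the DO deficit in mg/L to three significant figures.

D ≈ 4.19 mg/L

D = C_s − C = 7.96 − 3.77 = 4.19 mg/L.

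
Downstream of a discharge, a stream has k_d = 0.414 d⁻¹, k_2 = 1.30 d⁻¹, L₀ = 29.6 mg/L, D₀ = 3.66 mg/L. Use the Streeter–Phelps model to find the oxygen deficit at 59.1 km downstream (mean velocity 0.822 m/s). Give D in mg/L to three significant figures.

Travel time t = x/v = 59.1 km / (0.822 m/s) = 59100 m / 0.822 m/s = 71900 s = 0.8322 d.
k_d L₀/(k_2−k_d) = 0.414×29.6/(1.30−0.414) = 12.25/0.8860 = 13.83 mg/L.
e^(−k_d t) = e^(−0.414×0.8322) = 0.7086; e^(−k_2 t) = e^(−1.30×0.8322) = 0.3390.
D = 13.83 × (0.7086 − 0.3390) + 3.66 × 0.3390 = 5.112 + 1.241 = 6.352 mg/L.

D ≈ 6.35 mg/L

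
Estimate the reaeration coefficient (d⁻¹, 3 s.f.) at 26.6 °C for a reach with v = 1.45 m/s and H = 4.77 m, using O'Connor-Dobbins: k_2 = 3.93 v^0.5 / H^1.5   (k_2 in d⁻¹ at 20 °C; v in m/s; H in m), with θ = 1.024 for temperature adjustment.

k_2 ≈ 0.531 d⁻¹

k_2(20) = 3.93 × 1.45^0.5 / 4.77^1.5 = 3.93 × 1.204 / 10.42 = 0.4543 d⁻¹.
k_2(26.6) = 0.4543 × 1.024^(26.6−20) = 0.4543 × 1.169 = 0.5312 d⁻¹.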